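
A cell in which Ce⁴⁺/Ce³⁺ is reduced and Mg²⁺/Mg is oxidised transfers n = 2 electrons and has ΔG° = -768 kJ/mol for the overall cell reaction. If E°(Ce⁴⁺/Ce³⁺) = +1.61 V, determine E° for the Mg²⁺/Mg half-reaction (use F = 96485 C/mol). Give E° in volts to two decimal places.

-2.37 V

E°cell = −ΔG°/(nF) = −(-768×10³)/((2)(96485)) = +3.980 V.
Since Ce⁴⁺/Ce³⁺ is the cathode and Mg²⁺/Mg the anode, E°cell = E°(Ce⁴⁺/Ce³⁺) − E°(Mg²⁺/Mg).
So E°(Mg²⁺/Mg) = E°(Ce⁴⁺/Ce³⁺) − E°cell = (+1.61) − (+3.980) = -2.37 V.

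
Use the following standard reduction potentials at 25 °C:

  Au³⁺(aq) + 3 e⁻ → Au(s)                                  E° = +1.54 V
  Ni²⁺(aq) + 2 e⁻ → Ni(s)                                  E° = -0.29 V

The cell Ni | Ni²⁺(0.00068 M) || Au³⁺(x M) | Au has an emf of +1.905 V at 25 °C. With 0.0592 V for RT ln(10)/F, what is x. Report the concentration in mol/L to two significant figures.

Au³⁺/Au is the cathode, Ni²⁺/Ni the anode: E°cell = +1.83 V, n = 6.
Overall reaction: 2 Au³⁺(aq) + 3 Ni(s) → 2 Au(s) + 3 Ni²⁺(aq); Q = [Ni²⁺]^3/[Au³⁺]^2.
From E = E° − (0.0592/n) log Q: log Q = (E° − E)·n/0.0592 = (+1.83 − (+1.905))·6/0.0592 = -7.6014.
So 2·log[Au³⁺] = 3·log(0.00068) − log Q = -9.5025 − (-7.6014) = -1.9011; log[Au³⁺] = -1.9011 / 2 = -0.9506; [Au³⁺] = 10^(-0.9506) ≈ 0.11 M.

0.11 M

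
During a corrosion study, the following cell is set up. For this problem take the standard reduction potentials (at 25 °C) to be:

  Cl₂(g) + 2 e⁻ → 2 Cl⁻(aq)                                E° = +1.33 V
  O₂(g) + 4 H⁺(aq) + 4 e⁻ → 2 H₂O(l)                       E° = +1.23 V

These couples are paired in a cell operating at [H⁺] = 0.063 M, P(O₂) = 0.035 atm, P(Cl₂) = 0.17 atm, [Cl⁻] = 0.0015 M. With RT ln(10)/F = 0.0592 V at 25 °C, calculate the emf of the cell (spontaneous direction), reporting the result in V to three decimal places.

+0.337 V

Cl₂/Cl⁻ is the cathode (higher E°), O₂/H₂O the anode: E°cell = +1.33 − (+1.23) = +0.10 V, n = 4.
Overall: 2 Cl₂(g) + 2 H₂O(l) → 4 Cl⁻(aq) + O₂(g) + 4 H⁺(aq)
Q = [Cl⁻]^4·P(O₂)·[H⁺]^4 / (P(Cl₂)^2); log Q = -16.015.
E = E° − (0.0592/n) log Q = +0.10 − (0.0592/4)(-16.015) = +0.337 V.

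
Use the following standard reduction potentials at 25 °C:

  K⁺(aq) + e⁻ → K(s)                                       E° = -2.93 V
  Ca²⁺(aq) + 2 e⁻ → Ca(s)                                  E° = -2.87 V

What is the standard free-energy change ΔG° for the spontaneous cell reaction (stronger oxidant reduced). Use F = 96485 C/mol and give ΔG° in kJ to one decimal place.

Ca²⁺/Ca (E° = -2.87 V) is the cathode; K⁺/K (E° = -2.93 V) is the anode, so E°cell = +0.06 V.
Balancing electrons gives n = 2 (lcm of 2 and 1).
ΔG° = −nFE° = −(2)(96485)(+0.06) = -11,578 J = -11.6 kJ.

-11.6 kJ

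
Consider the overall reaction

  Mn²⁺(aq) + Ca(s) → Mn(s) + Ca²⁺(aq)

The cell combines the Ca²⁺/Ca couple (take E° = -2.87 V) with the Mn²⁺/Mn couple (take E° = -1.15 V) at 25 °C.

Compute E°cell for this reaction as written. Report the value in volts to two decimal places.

The Mn²⁺/Mn couple has the higher reduction potential, so it is the cathode; Ca²⁺/Ca is oxidised at the anode.
E°cell = E°(cathode) − E°(anode) = (-1.15) − (-2.87) = +1.72 V.

+1.72 V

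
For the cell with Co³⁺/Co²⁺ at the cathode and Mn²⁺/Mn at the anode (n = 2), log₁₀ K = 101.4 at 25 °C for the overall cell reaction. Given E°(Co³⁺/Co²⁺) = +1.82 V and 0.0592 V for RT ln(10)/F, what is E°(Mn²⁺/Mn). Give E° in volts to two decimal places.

-1.18 V

E°cell = (0.0592/n)·log K = (0.0592/2)(101.4) = +3.001 V.
Since Co³⁺/Co²⁺ is the cathode and Mn²⁺/Mn the anode, E°cell = E°(Co³⁺/Co²⁺) − E°(Mn²⁺/Mn).
So E°(Mn²⁺/Mn) = E°(Co³⁺/Co²⁺) − E°cell = (+1.82) − (+3.001) = -1.18 V.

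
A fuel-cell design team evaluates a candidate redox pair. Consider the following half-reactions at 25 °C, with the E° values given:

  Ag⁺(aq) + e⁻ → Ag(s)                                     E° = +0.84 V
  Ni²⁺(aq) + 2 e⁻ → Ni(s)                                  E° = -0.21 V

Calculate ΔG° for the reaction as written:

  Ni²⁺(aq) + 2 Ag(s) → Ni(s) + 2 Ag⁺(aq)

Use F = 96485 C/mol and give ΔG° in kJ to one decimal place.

As written, Ni²⁺/Ni is reduced (cathode) and Ag⁺/Ag is oxidised (anode), so E°cell = (-0.21) − (+0.84) = -1.05 V.
Balancing electrons gives n = 2.
ΔG° = −nFE° = −(2)(96485)(-1.05) = 202,618 J = +202.6 kJ.

+202.6 kJ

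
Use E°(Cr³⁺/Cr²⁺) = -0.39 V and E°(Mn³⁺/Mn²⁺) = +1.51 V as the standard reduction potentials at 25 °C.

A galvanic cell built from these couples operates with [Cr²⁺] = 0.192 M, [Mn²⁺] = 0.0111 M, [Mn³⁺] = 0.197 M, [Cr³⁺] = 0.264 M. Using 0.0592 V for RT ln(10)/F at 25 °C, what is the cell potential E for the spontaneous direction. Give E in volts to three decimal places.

Mn³⁺/Mn²⁺ is the cathode (higher E°), Cr³⁺/Cr²⁺ the anode: E°cell = +1.51 − (-0.39) = +1.90 V, n = 1.
Overall: Mn³⁺(aq) + Cr²⁺(aq) → Mn²⁺(aq) + Cr³⁺(aq)
Q = [Mn²⁺]·[Cr³⁺] / ([Mn³⁺]·[Cr²⁺]); log Q = -1.111.
E = E° − (0.0592/n) log Q = +1.90 − (0.0592/1)(-1.111) = +1.966 V.

+1.966 V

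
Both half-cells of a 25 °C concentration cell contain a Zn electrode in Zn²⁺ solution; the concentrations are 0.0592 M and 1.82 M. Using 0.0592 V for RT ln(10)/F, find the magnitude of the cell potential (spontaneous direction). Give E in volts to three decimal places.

+0.044 V

For a concentration cell E°cell = 0. The 1.82 M side is the cathode (reduction is favoured where [Zn²⁺] is higher).
With n = 2, E = −(0.0592/2) log([Zn²⁺]ₐₙ/[Zn²⁺]꜀ₐₜ) = −(0.0592/2) log(0.0592/1.82) = −(0.0592/2)(-1.488) = +0.044 V.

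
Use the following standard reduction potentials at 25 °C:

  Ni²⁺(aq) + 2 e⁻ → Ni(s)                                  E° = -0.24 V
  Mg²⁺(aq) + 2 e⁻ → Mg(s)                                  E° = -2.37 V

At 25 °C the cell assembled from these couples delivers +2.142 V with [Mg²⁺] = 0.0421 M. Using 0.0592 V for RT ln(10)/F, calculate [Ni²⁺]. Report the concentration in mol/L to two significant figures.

Ni²⁺/Ni is the cathode, Mg²⁺/Mg the anode: E°cell = +2.13 V, n = 2.
Overall reaction: Ni²⁺(aq) + Mg(s) → Ni(s) + Mg²⁺(aq); Q = [Mg²⁺]^1/[Ni²⁺]^1.
From E = E° − (0.0592/n) log Q: log Q = (E° − E)·n/0.0592 = (+2.13 − (+2.142))·2/0.0592 = -0.4054.
So 1·log[Ni²⁺] = 1·log(0.0421) − log Q = -1.3757 − (-0.4054) = -0.9703; [Ni²⁺] = 10^(-0.9703) ≈ 0.11 M.

0.11 M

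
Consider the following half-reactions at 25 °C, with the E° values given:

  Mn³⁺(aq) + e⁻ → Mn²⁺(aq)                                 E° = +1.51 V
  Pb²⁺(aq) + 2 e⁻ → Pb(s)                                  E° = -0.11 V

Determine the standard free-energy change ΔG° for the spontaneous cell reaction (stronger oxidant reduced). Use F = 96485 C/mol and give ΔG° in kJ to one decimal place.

-312.6 kJ

Mn³⁺/Mn²⁺ (E° = +1.51 V) is the cathode; Pb²⁺/Pb (E° = -0.11 V) is the anode, so E°cell = +1.62 V.
Balancing electrons gives n = 2 (lcm of 1 and 2).
ΔG° = −nFE° = −(2)(96485)(+1.62) = -312,611 J = -312.6 kJ.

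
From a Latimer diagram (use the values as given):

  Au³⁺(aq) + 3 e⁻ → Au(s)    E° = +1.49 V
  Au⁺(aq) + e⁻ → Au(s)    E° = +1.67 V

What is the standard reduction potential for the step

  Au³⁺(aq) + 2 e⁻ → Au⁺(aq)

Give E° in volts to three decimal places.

Sequential free energies add, so n₃E°₃ = n₁E°₁ + n₂E°₂.
With n₃ = 3, and the known step contributing 1×(+1.67) V, the unknown satisfies 2·E° = 3×(+1.49) − 1×(+1.67) = +2.800.
E° = +2.800 / 2 = +1.400 V.

+1.400 V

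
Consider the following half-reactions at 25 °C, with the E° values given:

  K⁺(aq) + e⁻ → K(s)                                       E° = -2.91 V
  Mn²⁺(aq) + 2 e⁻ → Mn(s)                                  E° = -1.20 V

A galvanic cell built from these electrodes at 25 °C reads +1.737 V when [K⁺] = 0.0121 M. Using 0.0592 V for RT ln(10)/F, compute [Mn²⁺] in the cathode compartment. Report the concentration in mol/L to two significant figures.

0.0012 M

Mn²⁺/Mn is the cathode, K⁺/K the anode: E°cell = +1.71 V, n = 2.
Overall reaction: Mn²⁺(aq) + 2 K(s) → Mn(s) + 2 K⁺(aq); Q = [K⁺]^2/[Mn²⁺]^1.
From E = E° − (0.0592/n) log Q: log Q = (E° − E)·n/0.0592 = (+1.71 − (+1.737))·2/0.0592 = -0.9122.
So 1·log[Mn²⁺] = 2·log(0.0121) − log Q = -3.8344 − (-0.9122) = -2.9222; [Mn²⁺] = 10^(-2.9222) ≈ 0.0012 M.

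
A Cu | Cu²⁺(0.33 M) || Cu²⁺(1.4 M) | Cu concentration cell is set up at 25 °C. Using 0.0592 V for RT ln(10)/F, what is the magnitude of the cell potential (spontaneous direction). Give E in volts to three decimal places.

+0.019 V

For a concentration cell E°cell = 0. The 1.4 M side is the cathode (reduction is favoured where [Cu²⁺] is higher).
With n = 2, E = −(0.0592/2) log([Cu²⁺]ₐₙ/[Cu²⁺]꜀ₐₜ) = −(0.0592/2) log(0.33/1.4) = −(0.0592/2)(-0.628) = +0.019 V.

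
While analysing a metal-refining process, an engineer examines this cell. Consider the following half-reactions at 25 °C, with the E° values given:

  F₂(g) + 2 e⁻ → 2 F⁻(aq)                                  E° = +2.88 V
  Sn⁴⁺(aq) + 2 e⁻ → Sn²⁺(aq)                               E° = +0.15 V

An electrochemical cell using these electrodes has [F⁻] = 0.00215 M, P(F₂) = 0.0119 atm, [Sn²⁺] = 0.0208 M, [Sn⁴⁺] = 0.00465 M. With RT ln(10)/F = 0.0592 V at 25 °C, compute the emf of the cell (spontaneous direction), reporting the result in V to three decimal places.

+2.850 V

F₂/F⁻ is the cathode (higher E°), Sn⁴⁺/Sn²⁺ the anode: E°cell = +2.88 − (+0.15) = +2.73 V, n = 2.
Overall: F₂(g) + Sn²⁺(aq) → 2 F⁻(aq) + Sn⁴⁺(aq)
Q = [F⁻]^2·[Sn⁴⁺] / (P(F₂)·[Sn²⁺]); log Q = -4.061.
E = E° − (0.0592/n) log Q = +2.73 − (0.0592/2)(-4.061) = +2.850 V.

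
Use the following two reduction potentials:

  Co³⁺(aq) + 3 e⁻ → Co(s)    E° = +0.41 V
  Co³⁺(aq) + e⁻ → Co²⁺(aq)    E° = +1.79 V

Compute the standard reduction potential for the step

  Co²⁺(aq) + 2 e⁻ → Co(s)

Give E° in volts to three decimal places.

-0.280 V

Sequential free energies add, so n₃E°₃ = n₁E°₁ + n₂E°₂.
With n₃ = 3, and the known step contributing 1×(+1.79) V, the unknown satisfies 2·E° = 3×(+0.41) − 1×(+1.79) = -0.560.
E° = -0.560 / 2 = -0.280 V.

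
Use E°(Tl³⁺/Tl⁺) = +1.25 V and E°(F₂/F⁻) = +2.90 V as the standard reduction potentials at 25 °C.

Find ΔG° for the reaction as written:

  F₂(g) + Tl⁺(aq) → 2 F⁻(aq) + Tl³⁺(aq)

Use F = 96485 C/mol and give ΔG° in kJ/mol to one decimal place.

-318.4 kJ/mol

As written, F₂/F⁻ is reduced (cathode) and Tl³⁺/Tl⁺ is oxidised (anode), so E°cell = (+2.90) − (+1.25) = +1.65 V.
Balancing electrons gives n = 2.
ΔG° = −nFE° = −(2)(96485)(+1.65) = -318,400 J = -318.4 kJ/mol.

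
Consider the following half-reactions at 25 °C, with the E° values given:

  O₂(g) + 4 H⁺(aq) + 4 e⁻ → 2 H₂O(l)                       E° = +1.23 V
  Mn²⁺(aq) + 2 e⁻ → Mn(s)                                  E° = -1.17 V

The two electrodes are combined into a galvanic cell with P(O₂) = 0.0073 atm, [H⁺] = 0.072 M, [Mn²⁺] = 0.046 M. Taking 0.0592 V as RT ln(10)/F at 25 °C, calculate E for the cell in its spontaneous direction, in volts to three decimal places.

O₂/H₂O is the cathode (higher E°), Mn²⁺/Mn the anode: E°cell = +1.23 − (-1.17) = +2.40 V, n = 4.
Overall: O₂(g) + 4 H⁺(aq) + 2 Mn(s) → 2 H₂O(l) + 2 Mn²⁺(aq)
Q = [Mn²⁺]^2 / (P(O₂)·[H⁺]^4); log Q = 4.033.
E = E° − (0.0592/n) log Q = +2.40 − (0.0592/4)(4.033) = +2.340 V.

+2.340 V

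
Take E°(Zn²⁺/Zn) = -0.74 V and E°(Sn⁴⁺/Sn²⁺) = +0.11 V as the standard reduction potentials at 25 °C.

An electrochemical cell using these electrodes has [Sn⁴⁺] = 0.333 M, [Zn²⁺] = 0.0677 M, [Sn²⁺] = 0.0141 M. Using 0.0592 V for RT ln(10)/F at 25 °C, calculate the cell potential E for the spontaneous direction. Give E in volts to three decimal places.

Sn⁴⁺/Sn²⁺ is the cathode (higher E°), Zn²⁺/Zn the anode: E°cell = +0.11 − (-0.74) = +0.85 V, n = 2.
Overall: Sn⁴⁺(aq) + Zn(s) → Sn²⁺(aq) + Zn²⁺(aq)
Q = [Sn²⁺]·[Zn²⁺] / ([Sn⁴⁺]); log Q = -2.543.
E = E° − (0.0592/n) log Q = +0.85 − (0.0592/2)(-2.543) = +0.925 V.

+0.925 V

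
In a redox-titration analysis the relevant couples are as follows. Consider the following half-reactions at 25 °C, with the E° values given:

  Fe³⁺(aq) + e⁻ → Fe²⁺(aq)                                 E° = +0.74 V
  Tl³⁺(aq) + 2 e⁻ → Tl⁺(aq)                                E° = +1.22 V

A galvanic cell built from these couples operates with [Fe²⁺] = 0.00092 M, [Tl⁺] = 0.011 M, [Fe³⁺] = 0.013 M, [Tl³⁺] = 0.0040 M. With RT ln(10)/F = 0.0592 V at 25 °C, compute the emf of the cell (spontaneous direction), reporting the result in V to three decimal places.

Tl³⁺/Tl⁺ is the cathode (higher E°), Fe³⁺/Fe²⁺ the anode: E°cell = +1.22 − (+0.74) = +0.48 V, n = 2.
Overall: Tl³⁺(aq) + 2 Fe²⁺(aq) → Tl⁺(aq) + 2 Fe³⁺(aq)
Q = [Tl⁺]·[Fe³⁺]^2 / ([Tl³⁺]·[Fe²⁺]^2); log Q = 2.740.
E = E° − (0.0592/n) log Q = +0.48 − (0.0592/2)(2.740) = +0.399 V.

+0.399 V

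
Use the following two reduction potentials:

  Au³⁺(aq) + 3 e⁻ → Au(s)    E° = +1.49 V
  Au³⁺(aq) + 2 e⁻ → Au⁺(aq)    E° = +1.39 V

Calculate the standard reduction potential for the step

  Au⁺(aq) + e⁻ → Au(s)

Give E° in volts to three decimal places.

+1.690 V

Sequential free energies add, so n₃E°₃ = n₁E°₁ + n₂E°₂.
With n₃ = 3, and the known step contributing 2×(+1.39) V, the unknown satisfies 1·E° = 3×(+1.49) − 2×(+1.39) = +1.690.
E° = +1.690 / 1 = +1.690 V.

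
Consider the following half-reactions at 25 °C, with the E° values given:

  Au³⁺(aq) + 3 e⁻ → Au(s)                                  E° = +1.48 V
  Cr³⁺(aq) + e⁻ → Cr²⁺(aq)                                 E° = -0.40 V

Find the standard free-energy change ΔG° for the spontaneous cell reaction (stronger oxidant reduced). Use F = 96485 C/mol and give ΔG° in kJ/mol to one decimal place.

Au³⁺/Au (E° = +1.48 V) is the cathode; Cr³⁺/Cr²⁺ (E° = -0.40 V) is the anode, so E°cell = +1.88 V.
Balancing electrons gives n = 3 (lcm of 3 and 1).
ΔG° = −nFE° = −(3)(96485)(+1.88) = -544,175 J = -544.2 kJ/mol.

-544.2 kJ/mol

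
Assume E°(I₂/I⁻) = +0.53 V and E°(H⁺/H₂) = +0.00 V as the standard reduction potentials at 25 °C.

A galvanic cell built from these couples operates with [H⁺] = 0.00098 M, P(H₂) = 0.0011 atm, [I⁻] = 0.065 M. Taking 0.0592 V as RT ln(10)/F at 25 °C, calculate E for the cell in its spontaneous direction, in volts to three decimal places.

+0.691 V

I₂/I⁻ is the cathode (higher E°), H⁺/H₂ the anode: E°cell = +0.53 − (+0.00) = +0.53 V, n = 2.
Overall: I₂(s) + H₂(g) → 2 I⁻(aq) + 2 H⁺(aq)
Q = [I⁻]^2·[H⁺]^2 / (P(H₂)); log Q = -5.433.
E = E° − (0.0592/n) log Q = +0.53 − (0.0592/2)(-5.433) = +0.691 V.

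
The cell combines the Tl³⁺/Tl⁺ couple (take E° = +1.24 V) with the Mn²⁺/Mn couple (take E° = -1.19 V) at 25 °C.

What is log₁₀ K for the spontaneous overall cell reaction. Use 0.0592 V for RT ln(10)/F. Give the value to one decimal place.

82.1

Cathode: Tl³⁺/Tl⁺; anode: Mn²⁺/Mn. E°cell = +2.43 V, n = 2.
log K = nE°cell / 0.0592 = (2)(+2.43) / 0.0592 = 82.1.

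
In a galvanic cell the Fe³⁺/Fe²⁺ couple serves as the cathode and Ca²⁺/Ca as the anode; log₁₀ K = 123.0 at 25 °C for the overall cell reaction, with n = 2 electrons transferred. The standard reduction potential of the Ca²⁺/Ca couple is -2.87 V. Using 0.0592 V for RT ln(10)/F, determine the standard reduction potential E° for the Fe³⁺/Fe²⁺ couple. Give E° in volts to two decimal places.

E°cell = (0.0592/n)·log K = (0.0592/2)(123.0) = +3.641 V.
Since Fe³⁺/Fe²⁺ is the cathode and Ca²⁺/Ca the anode, E°cell = E°(Fe³⁺/Fe²⁺) − E°(Ca²⁺/Ca).
So E°(Fe³⁺/Fe²⁺) = E°cell + E°(Ca²⁺/Ca) = +3.641 + (-2.87) = +0.77 V.

+0.77 V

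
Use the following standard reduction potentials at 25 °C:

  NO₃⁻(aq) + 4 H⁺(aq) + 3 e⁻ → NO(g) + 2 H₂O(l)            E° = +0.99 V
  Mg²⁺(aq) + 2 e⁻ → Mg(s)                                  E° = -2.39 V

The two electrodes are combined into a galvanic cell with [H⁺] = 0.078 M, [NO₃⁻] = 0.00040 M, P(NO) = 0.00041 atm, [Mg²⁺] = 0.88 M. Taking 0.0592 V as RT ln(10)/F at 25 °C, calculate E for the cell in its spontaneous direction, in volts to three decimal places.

NO₃⁻/NO is the cathode (higher E°), Mg²⁺/Mg the anode: E°cell = +0.99 − (-2.39) = +3.38 V, n = 6.
Overall: 2 NO₃⁻(aq) + 8 H⁺(aq) + 3 Mg(s) → 2 NO(g) + 4 H₂O(l) + 3 Mg²⁺(aq)
Q = P(NO)^2·[Mg²⁺]^3 / ([NO₃⁻]^2·[H⁺]^8); log Q = 8.718.
E = E° − (0.0592/n) log Q = +3.38 − (0.0592/6)(8.718) = +3.294 V.

+3.294 V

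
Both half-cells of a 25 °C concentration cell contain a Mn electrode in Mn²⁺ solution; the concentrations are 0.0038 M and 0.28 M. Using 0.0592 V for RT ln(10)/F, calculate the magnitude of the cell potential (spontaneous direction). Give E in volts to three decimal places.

+0.055 V

For a concentration cell E°cell = 0. The 0.28 M side is the cathode (reduction is favoured where [Mn²⁺] is higher).
With n = 2, E = −(0.0592/2) log([Mn²⁺]ₐₙ/[Mn²⁺]꜀ₐₜ) = −(0.0592/2) log(0.0038/0.28) = −(0.0592/2)(-1.867) = +0.055 V.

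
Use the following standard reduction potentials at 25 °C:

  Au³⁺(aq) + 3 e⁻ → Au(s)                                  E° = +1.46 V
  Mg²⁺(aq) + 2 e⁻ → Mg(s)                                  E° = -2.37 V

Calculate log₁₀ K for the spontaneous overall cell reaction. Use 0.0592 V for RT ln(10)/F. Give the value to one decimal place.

Cathode: Au³⁺/Au; anode: Mg²⁺/Mg. E°cell = +3.83 V, n = 6.
log K = nE°cell / 0.0592 = (6)(+3.83) / 0.0592 = 388.2.

388.2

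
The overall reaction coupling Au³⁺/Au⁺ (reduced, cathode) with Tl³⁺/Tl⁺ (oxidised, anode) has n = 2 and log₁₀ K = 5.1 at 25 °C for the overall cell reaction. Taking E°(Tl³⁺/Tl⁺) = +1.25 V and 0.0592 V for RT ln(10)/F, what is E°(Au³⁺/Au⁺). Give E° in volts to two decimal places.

+1.40 V

E°cell = (0.0592/n)·log K = (0.0592/2)(5.1) = +0.151 V.
Since Au³⁺/Au⁺ is the cathode and Tl³⁺/Tl⁺ the anode, E°cell = E°(Au³⁺/Au⁺) − E°(Tl³⁺/Tl⁺).
So E°(Au³⁺/Au⁺) = E°cell + E°(Tl³⁺/Tl⁺) = +0.151 + (+1.25) = +1.40 V.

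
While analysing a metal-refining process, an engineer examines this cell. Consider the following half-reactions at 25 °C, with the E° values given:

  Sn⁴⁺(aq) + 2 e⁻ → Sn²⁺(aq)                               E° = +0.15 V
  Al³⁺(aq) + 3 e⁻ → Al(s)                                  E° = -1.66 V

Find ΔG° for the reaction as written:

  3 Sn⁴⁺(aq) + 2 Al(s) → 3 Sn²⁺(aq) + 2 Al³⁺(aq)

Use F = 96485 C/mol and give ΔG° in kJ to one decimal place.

As written, Sn⁴⁺/Sn²⁺ is reduced (cathode) and Al³⁺/Al is oxidised (anode), so E°cell = (+0.15) − (-1.66) = +1.81 V.
Balancing electrons gives n = 6.
ΔG° = −nFE° = −(6)(96485)(+1.81) = -1,047,827 J = -1047.8 kJ.

-1047.8 kJ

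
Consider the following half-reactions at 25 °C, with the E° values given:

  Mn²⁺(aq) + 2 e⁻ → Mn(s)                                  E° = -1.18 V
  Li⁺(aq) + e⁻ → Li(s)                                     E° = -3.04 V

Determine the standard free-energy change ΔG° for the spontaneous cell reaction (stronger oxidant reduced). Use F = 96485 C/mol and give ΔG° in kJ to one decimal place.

-358.9 kJ

Mn²⁺/Mn (E° = -1.18 V) is the cathode; Li⁺/Li (E° = -3.04 V) is the anode, so E°cell = +1.86 V.
Balancing electrons gives n = 2 (lcm of 2 and 1).
ΔG° = −nFE° = −(2)(96485)(+1.86) = -358,924 J = -358.9 kJ.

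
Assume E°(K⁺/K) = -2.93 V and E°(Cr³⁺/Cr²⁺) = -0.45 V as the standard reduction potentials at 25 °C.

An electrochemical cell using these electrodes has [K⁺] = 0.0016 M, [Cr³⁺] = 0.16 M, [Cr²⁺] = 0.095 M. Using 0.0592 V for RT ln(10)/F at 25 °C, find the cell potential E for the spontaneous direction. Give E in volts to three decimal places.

Cr³⁺/Cr²⁺ is the cathode (higher E°), K⁺/K the anode: E°cell = -0.45 − (-2.93) = +2.48 V, n = 1.
Overall: Cr³⁺(aq) + K(s) → Cr²⁺(aq) + K⁺(aq)
Q = [Cr²⁺]·[K⁺] / ([Cr³⁺]); log Q = -3.022.
E = E° − (0.0592/n) log Q = +2.48 − (0.0592/1)(-3.022) = +2.659 V.

+2.659 V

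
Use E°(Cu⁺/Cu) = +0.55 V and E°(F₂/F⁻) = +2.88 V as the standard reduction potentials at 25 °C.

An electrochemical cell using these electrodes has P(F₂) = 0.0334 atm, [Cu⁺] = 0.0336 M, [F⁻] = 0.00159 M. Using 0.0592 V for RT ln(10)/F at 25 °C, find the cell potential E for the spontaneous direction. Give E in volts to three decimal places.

F₂/F⁻ is the cathode (higher E°), Cu⁺/Cu the anode: E°cell = +2.88 − (+0.55) = +2.33 V, n = 2.
Overall: F₂(g) + 2 Cu(s) → 2 F⁻(aq) + 2 Cu⁺(aq)
Q = [F⁻]^2·[Cu⁺]^2 / (P(F₂)); log Q = -7.068.
E = E° − (0.0592/n) log Q = +2.33 − (0.0592/2)(-7.068) = +2.539 V.

+2.539 V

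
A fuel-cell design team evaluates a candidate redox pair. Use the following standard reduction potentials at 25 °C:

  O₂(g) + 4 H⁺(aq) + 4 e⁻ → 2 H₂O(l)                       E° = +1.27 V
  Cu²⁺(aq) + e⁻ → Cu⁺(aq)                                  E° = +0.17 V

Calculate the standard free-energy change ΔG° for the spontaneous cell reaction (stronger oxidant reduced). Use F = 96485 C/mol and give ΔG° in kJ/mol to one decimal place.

-424.5 kJ/mol

O₂/H₂O (E° = +1.27 V) is the cathode; Cu²⁺/Cu⁺ (E° = +0.17 V) is the anode, so E°cell = +1.10 V.
Balancing electrons gives n = 4 (lcm of 4 and 1).
ΔG° = −nFE° = −(4)(96485)(+1.10) = -424,534 J = -424.5 kJ/mol.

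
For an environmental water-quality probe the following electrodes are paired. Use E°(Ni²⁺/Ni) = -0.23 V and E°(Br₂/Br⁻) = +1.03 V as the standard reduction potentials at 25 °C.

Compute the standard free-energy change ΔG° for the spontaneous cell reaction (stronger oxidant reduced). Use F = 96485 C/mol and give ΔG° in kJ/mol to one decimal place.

Br₂/Br⁻ (E° = +1.03 V) is the cathode; Ni²⁺/Ni (E° = -0.23 V) is the anode, so E°cell = +1.26 V.
Balancing electrons gives n = 2 (lcm of 2 and 2).
ΔG° = −nFE° = −(2)(96485)(+1.26) = -243,142 J = -243.1 kJ/mol.

-243.1 kJ/mol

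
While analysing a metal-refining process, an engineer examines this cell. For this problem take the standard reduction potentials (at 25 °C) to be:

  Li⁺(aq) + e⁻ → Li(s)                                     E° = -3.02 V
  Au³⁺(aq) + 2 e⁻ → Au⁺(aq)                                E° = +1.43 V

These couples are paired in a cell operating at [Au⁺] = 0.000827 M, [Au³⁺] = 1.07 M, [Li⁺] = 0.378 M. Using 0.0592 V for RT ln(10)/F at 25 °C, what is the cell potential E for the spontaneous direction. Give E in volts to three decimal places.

Au³⁺/Au⁺ is the cathode (higher E°), Li⁺/Li the anode: E°cell = +1.43 − (-3.02) = +4.45 V, n = 2.
Overall: Au³⁺(aq) + 2 Li(s) → Au⁺(aq) + 2 Li⁺(aq)
Q = [Au⁺]·[Li⁺]^2 / ([Au³⁺]); log Q = -3.957.
E = E° − (0.0592/n) log Q = +4.45 − (0.0592/2)(-3.957) = +4.567 V.

+4.567 V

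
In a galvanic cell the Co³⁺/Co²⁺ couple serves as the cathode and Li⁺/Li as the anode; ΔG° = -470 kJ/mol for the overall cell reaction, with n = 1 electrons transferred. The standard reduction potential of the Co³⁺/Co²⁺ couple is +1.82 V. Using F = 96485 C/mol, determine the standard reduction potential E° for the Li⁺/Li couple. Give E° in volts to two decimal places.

-3.05 V

E°cell = −ΔG°/(nF) = −(-470×10³)/((1)(96485)) = +4.871 V.
Since Co³⁺/Co²⁺ is the cathode and Li⁺/Li the anode, E°cell = E°(Co³⁺/Co²⁺) − E°(Li⁺/Li).
So E°(Li⁺/Li) = E°(Co³⁺/Co²⁺) − E°cell = (+1.82) − (+4.871) = -3.05 V.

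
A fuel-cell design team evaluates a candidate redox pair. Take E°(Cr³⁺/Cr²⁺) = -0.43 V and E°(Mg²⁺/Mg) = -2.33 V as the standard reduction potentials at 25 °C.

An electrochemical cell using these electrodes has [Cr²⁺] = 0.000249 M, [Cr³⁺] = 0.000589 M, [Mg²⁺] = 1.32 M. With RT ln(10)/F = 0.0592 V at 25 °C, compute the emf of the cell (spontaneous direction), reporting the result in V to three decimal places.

Cr³⁺/Cr²⁺ is the cathode (higher E°), Mg²⁺/Mg the anode: E°cell = -0.43 − (-2.33) = +1.90 V, n = 2.
Overall: 2 Cr³⁺(aq) + Mg(s) → 2 Cr²⁺(aq) + Mg²⁺(aq)
Q = [Cr²⁺]^2·[Mg²⁺] / ([Cr³⁺]^2); log Q = -0.627.
E = E° − (0.0592/n) log Q = +1.90 − (0.0592/2)(-0.627) = +1.919 V.

+1.919 V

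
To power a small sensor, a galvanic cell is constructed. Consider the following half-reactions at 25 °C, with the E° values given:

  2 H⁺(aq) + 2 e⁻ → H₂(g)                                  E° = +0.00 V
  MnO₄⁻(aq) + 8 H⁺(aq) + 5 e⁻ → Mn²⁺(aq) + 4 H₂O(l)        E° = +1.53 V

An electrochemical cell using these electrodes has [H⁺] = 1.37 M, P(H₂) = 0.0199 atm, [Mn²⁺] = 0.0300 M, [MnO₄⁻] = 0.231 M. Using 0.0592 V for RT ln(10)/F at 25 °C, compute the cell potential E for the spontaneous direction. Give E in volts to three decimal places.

MnO₄⁻/Mn²⁺ is the cathode (higher E°), H⁺/H₂ the anode: E°cell = +1.53 − (+0.00) = +1.53 V, n = 10.
Overall: 2 MnO₄⁻(aq) + 6 H⁺(aq) + 5 H₂(g) → 2 Mn²⁺(aq) + 8 H₂O(l)
Q = [Mn²⁺]^2 / ([MnO₄⁻]^2·[H⁺]^6·P(H₂)^5); log Q = 5.912.
E = E° − (0.0592/n) log Q = +1.53 − (0.0592/10)(5.912) = +1.495 V.

+1.495 V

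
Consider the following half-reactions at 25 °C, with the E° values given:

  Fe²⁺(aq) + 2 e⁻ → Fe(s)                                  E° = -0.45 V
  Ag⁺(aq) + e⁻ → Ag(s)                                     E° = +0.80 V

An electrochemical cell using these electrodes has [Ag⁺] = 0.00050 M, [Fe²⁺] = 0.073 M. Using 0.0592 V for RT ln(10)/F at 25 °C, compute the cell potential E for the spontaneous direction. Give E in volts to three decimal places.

+1.088 V

Ag⁺/Ag is the cathode (higher E°), Fe²⁺/Fe the anode: E°cell = +0.80 − (-0.45) = +1.25 V, n = 2.
Overall: 2 Ag⁺(aq) + Fe(s) → 2 Ag(s) + Fe²⁺(aq)
Q = [Fe²⁺] / ([Ag⁺]^2); log Q = 5.465.
E = E° − (0.0592/n) log Q = +1.25 − (0.0592/2)(5.465) = +1.088 V.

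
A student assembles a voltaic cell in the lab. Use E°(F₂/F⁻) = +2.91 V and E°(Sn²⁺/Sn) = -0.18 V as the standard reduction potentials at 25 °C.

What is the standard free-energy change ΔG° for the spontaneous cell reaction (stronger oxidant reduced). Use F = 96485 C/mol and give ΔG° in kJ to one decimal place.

F₂/F⁻ (E° = +2.91 V) is the cathode; Sn²⁺/Sn (E° = -0.18 V) is the anode, so E°cell = +3.09 V.
Balancing electrons gives n = 2 (lcm of 2 and 2).
ΔG° = −nFE° = −(2)(96485)(+3.09) = -596,277 J = -596.3 kJ.

-596.3 kJ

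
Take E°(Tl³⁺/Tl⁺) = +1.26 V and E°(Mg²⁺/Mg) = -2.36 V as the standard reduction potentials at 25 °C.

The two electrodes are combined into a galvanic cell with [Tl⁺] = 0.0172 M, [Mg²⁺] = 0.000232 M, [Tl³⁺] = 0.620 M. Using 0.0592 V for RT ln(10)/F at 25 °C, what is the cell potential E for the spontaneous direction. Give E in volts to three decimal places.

+3.774 V

Tl³⁺/Tl⁺ is the cathode (higher E°), Mg²⁺/Mg the anode: E°cell = +1.26 − (-2.36) = +3.62 V, n = 2.
Overall: Tl³⁺(aq) + Mg(s) → Tl⁺(aq) + Mg²⁺(aq)
Q = [Tl⁺]·[Mg²⁺] / ([Tl³⁺]); log Q = -5.191.
E = E° − (0.0592/n) log Q = +3.62 − (0.0592/2)(-5.191) = +3.774 V.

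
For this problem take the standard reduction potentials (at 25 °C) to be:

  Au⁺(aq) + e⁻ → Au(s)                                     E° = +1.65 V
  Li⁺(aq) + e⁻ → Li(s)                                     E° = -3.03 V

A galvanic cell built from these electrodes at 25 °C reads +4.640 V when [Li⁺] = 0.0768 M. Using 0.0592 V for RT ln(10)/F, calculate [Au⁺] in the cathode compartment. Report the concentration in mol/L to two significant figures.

Au⁺/Au is the cathode, Li⁺/Li the anode: E°cell = +4.68 V, n = 1.
Overall reaction: Au⁺(aq) + Li(s) → Au(s) + Li⁺(aq); Q = [Li⁺]^1/[Au⁺]^1.
From E = E° − (0.0592/n) log Q: log Q = (E° − E)·n/0.0592 = (+4.68 − (+4.640))·1/0.0592 = 0.6757.
So 1·log[Au⁺] = 1·log(0.0768) − log Q = -1.1146 − (0.6757) = -1.7903; [Au⁺] = 10^(-1.7903) ≈ 0.016 M.

0.016 M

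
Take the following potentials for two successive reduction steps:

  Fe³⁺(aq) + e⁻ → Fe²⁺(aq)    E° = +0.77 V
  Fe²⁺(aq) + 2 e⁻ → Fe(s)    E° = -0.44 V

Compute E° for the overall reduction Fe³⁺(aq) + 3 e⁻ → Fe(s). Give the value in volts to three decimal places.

Adding the free-energy changes (−nFE°) of the two steps gives −n₃FE°₃ = −n₁FE°₁ − n₂FE°₂.
E°₃ = (1×+0.77 + 2×-0.44) / 3 = (-0.110) / 3 = -0.037 V.

-0.037 V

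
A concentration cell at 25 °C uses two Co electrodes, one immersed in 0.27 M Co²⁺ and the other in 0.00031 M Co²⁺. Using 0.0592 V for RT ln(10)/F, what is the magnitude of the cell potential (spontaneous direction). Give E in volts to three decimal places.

For a concentration cell E°cell = 0. The 0.27 M side is the cathode (reduction is favoured where [Co²⁺] is higher).
With n = 2, E = −(0.0592/2) log([Co²⁺]ₐₙ/[Co²⁺]꜀ₐₜ) = −(0.0592/2) log(0.00031/0.27) = −(0.0592/2)(-2.940) = +0.087 V.

+0.087 V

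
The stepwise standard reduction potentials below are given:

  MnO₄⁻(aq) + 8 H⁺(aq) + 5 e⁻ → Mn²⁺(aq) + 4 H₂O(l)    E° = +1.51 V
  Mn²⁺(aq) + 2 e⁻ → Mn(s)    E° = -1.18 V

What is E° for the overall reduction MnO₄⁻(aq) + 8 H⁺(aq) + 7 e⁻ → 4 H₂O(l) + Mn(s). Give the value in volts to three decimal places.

Since ΔG° = −nFE° is additive over sequential reductions, n₃E°₃ = n₁E°₁ + n₂E°₂.
E°₃ = (5×+1.51 + 2×-1.18) / 7 = (+5.190) / 7 = +0.741 V.
E° values themselves are not directly additive — weighting by electron count is essential.

+0.741 V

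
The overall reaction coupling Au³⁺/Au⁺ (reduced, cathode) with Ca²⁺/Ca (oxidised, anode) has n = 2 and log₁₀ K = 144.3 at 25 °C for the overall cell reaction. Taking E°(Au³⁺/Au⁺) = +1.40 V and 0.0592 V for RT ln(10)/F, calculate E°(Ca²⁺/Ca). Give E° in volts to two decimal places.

E°cell = (0.0592/n)·log K = (0.0592/2)(144.3) = +4.271 V.
Since Au³⁺/Au⁺ is the cathode and Ca²⁺/Ca the anode, E°cell = E°(Au³⁺/Au⁺) − E°(Ca²⁺/Ca).
So E°(Ca²⁺/Ca) = E°(Au³⁺/Au⁺) − E°cell = (+1.40) − (+4.271) = -2.87 V.

-2.87 V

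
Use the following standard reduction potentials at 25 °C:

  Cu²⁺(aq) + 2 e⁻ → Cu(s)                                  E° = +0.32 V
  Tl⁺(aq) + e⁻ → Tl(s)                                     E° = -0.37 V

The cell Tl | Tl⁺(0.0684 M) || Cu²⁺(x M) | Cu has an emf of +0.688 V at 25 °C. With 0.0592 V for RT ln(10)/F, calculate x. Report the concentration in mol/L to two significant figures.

0.0040 M

Cu²⁺/Cu is the cathode, Tl⁺/Tl the anode: E°cell = +0.69 V, n = 2.
Overall reaction: Cu²⁺(aq) + 2 Tl(s) → Cu(s) + 2 Tl⁺(aq); Q = [Tl⁺]^2/[Cu²⁺]^1.
From E = E° − (0.0592/n) log Q: log Q = (E° − E)·n/0.0592 = (+0.69 − (+0.688))·2/0.0592 = 0.0676.
So 1·log[Cu²⁺] = 2·log(0.0684) − log Q = -2.3299 − (0.0676) = -2.3975; [Cu²⁺] = 10^(-2.3975) ≈ 0.0040 M.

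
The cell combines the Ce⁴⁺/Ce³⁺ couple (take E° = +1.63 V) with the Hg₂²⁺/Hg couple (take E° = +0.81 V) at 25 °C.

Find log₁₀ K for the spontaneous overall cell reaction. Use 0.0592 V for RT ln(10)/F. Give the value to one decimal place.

27.7

Cathode: Ce⁴⁺/Ce³⁺; anode: Hg₂²⁺/Hg. E°cell = +0.82 V, n = 2.
log K = nE°cell / 0.0592 = (2)(+0.82) / 0.0592 = 27.7.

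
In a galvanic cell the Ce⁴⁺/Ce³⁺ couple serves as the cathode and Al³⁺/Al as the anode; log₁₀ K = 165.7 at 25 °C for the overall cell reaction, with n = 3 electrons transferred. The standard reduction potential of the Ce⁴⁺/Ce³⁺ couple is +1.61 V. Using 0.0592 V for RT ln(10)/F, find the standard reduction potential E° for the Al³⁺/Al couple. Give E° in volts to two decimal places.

E°cell = (0.0592/n)·log K = (0.0592/3)(165.7) = +3.270 V.
Since Ce⁴⁺/Ce³⁺ is the cathode and Al³⁺/Al the anode, E°cell = E°(Ce⁴⁺/Ce³⁺) − E°(Al³⁺/Al).
So E°(Al³⁺/Al) = E°(Ce⁴⁺/Ce³⁺) − E°cell = (+1.61) − (+3.270) = -1.66 V.

-1.66 V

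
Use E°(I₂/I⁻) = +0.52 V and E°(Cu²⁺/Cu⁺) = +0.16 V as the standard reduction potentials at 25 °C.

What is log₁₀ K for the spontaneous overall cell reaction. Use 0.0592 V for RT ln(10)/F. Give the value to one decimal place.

Cathode: I₂/I⁻; anode: Cu²⁺/Cu⁺. E°cell = +0.36 V, n = 2.
log K = nE°cell / 0.0592 = (2)(+0.36) / 0.0592 = 12.2.

12.2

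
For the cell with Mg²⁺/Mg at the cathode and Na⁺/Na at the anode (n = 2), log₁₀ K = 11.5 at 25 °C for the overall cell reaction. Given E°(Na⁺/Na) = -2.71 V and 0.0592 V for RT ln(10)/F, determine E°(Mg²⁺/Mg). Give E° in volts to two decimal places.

E°cell = (0.0592/n)·log K = (0.0592/2)(11.5) = +0.340 V.
Since Mg²⁺/Mg is the cathode and Na⁺/Na the anode, E°cell = E°(Mg²⁺/Mg) − E°(Na⁺/Na).
So E°(Mg²⁺/Mg) = E°cell + E°(Na⁺/Na) = +0.340 + (-2.71) = -2.37 V.

-2.37 V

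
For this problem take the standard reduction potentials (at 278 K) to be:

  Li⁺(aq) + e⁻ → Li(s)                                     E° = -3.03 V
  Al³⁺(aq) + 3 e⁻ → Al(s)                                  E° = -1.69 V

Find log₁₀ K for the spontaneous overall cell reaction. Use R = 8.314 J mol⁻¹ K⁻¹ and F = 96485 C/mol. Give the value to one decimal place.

72.9

Cathode: Al³⁺/Al; anode: Li⁺/Li. E°cell = (-1.69) − (-3.03) = +1.34 V, with n = 3.
ΔG° = −nFE° = −RT ln K, so ln K = nFE°/(RT) = (3)(96485)(+1.34) / ((8.314)(278)) = 167.815.
log₁₀ K = 167.815 / ln 10 = 72.9.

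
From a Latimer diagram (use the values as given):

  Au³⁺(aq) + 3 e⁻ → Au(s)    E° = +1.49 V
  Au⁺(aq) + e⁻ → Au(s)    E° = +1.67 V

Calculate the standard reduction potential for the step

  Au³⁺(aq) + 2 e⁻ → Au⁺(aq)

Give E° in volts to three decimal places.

Sequential free energies add, so n₃E°₃ = n₁E°₁ + n₂E°₂.
With n₃ = 3, and the known step contributing 1×(+1.67) V, the unknown satisfies 2·E° = 3×(+1.49) − 1×(+1.67) = +2.800.
E° = +2.800 / 2 = +1.400 V.

+1.400 V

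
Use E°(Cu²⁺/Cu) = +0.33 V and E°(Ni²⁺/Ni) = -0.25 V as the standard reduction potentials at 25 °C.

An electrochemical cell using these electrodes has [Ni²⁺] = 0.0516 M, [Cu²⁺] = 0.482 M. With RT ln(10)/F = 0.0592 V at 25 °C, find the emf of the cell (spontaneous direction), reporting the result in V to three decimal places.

+0.609 V

Cu²⁺/Cu is the cathode (higher E°), Ni²⁺/Ni the anode: E°cell = +0.33 − (-0.25) = +0.58 V, n = 2.
Overall: Cu²⁺(aq) + Ni(s) → Cu(s) + Ni²⁺(aq)
Q = [Ni²⁺] / ([Cu²⁺]); log Q = -0.970.
E = E° − (0.0592/n) log Q = +0.58 − (0.0592/2)(-0.970) = +0.609 V.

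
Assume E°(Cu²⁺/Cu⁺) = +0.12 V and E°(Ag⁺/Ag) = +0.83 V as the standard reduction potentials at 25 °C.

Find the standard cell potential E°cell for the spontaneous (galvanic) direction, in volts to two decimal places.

+0.71 V

The Ag⁺/Ag couple has the higher reduction potential, so it is the cathode; Cu²⁺/Cu⁺ is oxidised at the anode.
E°cell = E°(cathode) − E°(anode) = (+0.83) − (+0.12) = +0.71 V.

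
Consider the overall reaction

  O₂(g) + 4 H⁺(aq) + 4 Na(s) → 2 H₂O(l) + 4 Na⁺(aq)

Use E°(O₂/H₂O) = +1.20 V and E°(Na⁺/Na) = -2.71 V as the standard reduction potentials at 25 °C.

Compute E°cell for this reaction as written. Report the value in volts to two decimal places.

The O₂/H₂O couple has the higher reduction potential, so it is the cathode; Na⁺/Na is oxidised at the anode.
E°cell = E°(cathode) − E°(anode) = (+1.20) − (-2.71) = +3.91 V.

+3.91 V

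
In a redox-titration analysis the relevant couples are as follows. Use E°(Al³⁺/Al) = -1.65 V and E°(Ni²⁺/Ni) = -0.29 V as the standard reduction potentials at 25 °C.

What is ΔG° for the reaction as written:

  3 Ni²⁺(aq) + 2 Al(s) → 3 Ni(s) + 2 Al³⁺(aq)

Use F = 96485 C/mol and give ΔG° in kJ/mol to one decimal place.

As written, Ni²⁺/Ni is reduced (cathode) and Al³⁺/Al is oxidised (anode), so E°cell = (-0.29) − (-1.65) = +1.36 V.
Balancing electrons gives n = 6.
ΔG° = −nFE° = −(6)(96485)(+1.36) = -787,318 J = -787.3 kJ/mol.

-787.3 kJ/mol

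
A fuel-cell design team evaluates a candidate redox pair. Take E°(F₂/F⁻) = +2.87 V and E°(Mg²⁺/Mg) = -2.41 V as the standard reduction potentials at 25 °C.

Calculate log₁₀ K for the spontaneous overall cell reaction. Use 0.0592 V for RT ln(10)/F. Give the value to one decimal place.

178.4

Cathode: F₂/F⁻; anode: Mg²⁺/Mg. E°cell = +5.28 V, n = 2.
log K = nE°cell / 0.0592 = (2)(+5.28) / 0.0592 = 178.4.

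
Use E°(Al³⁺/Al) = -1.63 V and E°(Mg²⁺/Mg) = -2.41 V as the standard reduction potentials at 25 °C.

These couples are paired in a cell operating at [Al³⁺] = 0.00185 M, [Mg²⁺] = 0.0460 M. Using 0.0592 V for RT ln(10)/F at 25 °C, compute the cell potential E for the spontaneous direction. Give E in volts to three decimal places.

Al³⁺/Al is the cathode (higher E°), Mg²⁺/Mg the anode: E°cell = -1.63 − (-2.41) = +0.78 V, n = 6.
Overall: 2 Al³⁺(aq) + 3 Mg(s) → 2 Al(s) + 3 Mg²⁺(aq)
Q = [Mg²⁺]^3 / ([Al³⁺]^2); log Q = 1.454.
E = E° − (0.0592/n) log Q = +0.78 − (0.0592/6)(1.454) = +0.766 V.

+0.766 V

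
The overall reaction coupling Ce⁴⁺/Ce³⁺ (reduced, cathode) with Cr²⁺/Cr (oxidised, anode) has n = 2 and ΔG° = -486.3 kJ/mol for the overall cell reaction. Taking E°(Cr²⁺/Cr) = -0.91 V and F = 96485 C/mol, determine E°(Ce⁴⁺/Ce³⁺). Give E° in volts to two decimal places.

+1.61 V

E°cell = −ΔG°/(nF) = −(-486.3×10³)/((2)(96485)) = +2.520 V.
Since Ce⁴⁺/Ce³⁺ is the cathode and Cr²⁺/Cr the anode, E°cell = E°(Ce⁴⁺/Ce³⁺) − E°(Cr²⁺/Cr).
So E°(Ce⁴⁺/Ce³⁺) = E°cell + E°(Cr²⁺/Cr) = +2.520 + (-0.91) = +1.61 V.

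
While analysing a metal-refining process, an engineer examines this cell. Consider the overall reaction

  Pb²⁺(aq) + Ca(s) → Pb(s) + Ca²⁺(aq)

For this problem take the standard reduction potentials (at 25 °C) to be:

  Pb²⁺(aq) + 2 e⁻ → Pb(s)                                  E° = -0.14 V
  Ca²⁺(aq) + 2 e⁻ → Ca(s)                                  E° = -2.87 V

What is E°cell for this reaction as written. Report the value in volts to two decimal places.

The Pb²⁺/Pb couple has the higher reduction potential, so it is the cathode; Ca²⁺/Ca is oxidised at the anode.
E°cell = E°(cathode) − E°(anode) = (-0.14) − (-2.87) = +2.73 V.
Since E°cell > 0, the reaction is spontaneous under standard conditions.

+2.73 V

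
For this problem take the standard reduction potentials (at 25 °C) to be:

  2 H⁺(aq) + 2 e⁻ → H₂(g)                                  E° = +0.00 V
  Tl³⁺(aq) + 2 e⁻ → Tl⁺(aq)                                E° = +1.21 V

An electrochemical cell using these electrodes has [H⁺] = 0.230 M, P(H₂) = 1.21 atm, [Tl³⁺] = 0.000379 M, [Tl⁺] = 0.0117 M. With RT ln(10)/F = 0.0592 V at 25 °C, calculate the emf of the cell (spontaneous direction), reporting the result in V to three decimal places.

Tl³⁺/Tl⁺ is the cathode (higher E°), H⁺/H₂ the anode: E°cell = +1.21 − (+0.00) = +1.21 V, n = 2.
Overall: Tl³⁺(aq) + H₂(g) → Tl⁺(aq) + 2 H⁺(aq)
Q = [Tl⁺]·[H⁺]^2 / ([Tl³⁺]·P(H₂)); log Q = 0.130.
E = E° − (0.0592/n) log Q = +1.21 − (0.0592/2)(0.130) = +1.206 V.

+1.206 V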